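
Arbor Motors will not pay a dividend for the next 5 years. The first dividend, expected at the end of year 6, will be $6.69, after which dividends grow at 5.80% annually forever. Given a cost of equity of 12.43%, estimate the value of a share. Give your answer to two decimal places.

Deferred-dividend DDM. At t=5 the remaining stream is a growing perpetuity with first payment D_6 = 6.69.
V_5 = D_6/(r−g) = 6.69/(0.1243−0.058) = 100.9050
P₀ = V_5/(1+r)^5 = 100.9050/(1+0.1243)^5 = 56.1696

$56.17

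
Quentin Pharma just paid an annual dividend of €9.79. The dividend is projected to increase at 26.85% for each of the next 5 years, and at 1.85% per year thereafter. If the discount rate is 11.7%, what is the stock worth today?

Two-stage DDM. Project D₁…D_5 at 0.2685, terminal growth 0.0185, discount at r = 0.117.
D_1 = 12.4186
D_2 = 15.7530
D_3 = 19.9827
D_4 = 25.3481
D_5 = 32.1540
Terminal value at t=5: TV = D_6/(r−g) = 32.7489/(0.117−0.0185) = 332.4757
P₀ = 12.4186/(1+0.117)^1 + 15.7530/(1+0.117)^2 + 19.9827/(1+0.117)^3 + 25.3481/(1+0.117)^4 + 32.1540/(1+0.117)^5 + 332.4757/(1+0.117)^5 = 264.0587

€264.06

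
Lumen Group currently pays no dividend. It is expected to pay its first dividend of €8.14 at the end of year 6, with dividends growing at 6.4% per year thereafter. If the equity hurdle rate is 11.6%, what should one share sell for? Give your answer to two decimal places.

€90.43

Deferred-dividend DDM. At t=5 the remaining stream is a growing perpetuity with first payment D_6 = 8.14.
V_5 = D_6/(r−g) = 8.14/(0.116−0.064) = 156.5385
P₀ = V_5/(1+r)^5 = 156.5385/(1+0.116)^5 = 90.4274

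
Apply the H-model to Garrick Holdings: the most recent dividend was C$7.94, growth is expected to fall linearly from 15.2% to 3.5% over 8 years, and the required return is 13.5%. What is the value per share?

C$119.34

H-model: P₀ = D₀[(1+g_L) + H(g_S−g_L)]/(r−g_L), with H = 8/2 = 4.
P₀ = 7.94 × [(1+0.035) + 4×(0.152−0.035)] / (0.135−0.035)
   = 7.94 × 1.5030 / 0.1 = 119.3382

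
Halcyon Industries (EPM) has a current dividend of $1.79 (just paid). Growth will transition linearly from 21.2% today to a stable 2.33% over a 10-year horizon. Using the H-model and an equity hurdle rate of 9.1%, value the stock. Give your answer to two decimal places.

H-model: P₀ = D₀[(1+g_L) + H(g_S−g_L)]/(r−g_L), with H = 10/2 = 5.
P₀ = 1.79 × [(1+0.0233) + 5×(0.212−0.0233)] / (0.091−0.0233)
   = 1.79 × 1.9668 / 0.0677 = 52.0025

$52.00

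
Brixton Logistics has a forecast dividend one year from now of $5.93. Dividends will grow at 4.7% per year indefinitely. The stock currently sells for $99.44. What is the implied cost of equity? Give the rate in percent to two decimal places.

10.66%

Rearranging the constant-growth DDM: r = D₁/P₀ + g.
r = 5.9300 / 99.44 + 0.047 = 0.05963 + 0.047 = 0.10663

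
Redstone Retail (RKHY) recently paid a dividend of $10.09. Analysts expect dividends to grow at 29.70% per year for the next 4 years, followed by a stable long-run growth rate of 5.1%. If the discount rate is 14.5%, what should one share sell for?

Two-stage DDM. Project D₁…D_4 at 0.297, terminal growth 0.051, discount at r = 0.145.
D_1 = 13.0867
D_2 = 16.9735
D_3 = 22.0146
D_4 = 28.5530
Terminal value at t=4: TV = D_5/(r−g) = 30.0092/(0.145−0.051) = 319.2463
P₀ = 13.0867/(1+0.145)^1 + 16.9735/(1+0.145)^2 + 22.0146/(1+0.145)^3 + 28.5530/(1+0.145)^4 + 319.2463/(1+0.145)^4 = 241.3933

$241.39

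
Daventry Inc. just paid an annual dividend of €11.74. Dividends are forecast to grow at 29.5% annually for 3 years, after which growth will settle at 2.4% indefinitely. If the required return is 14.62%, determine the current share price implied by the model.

€187.06

Two-stage DDM. Project D₁…D_3 at 0.295, terminal growth 0.024, discount at r = 0.1462.
D_1 = 15.2033
D_2 = 19.6883
D_3 = 25.4963
Terminal value at t=3: TV = D_4/(r−g) = 26.1082/(0.1462−0.024) = 213.6516
P₀ = 15.2033/(1+0.1462)^1 + 19.6883/(1+0.1462)^2 + 25.4963/(1+0.1462)^3 + 213.6516/(1+0.1462)^3 = 187.0629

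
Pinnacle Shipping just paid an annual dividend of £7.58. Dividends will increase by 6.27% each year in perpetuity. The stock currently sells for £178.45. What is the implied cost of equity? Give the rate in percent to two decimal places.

10.78%

Rearranging the constant-growth DDM: r = D₁/P₀ + g.
D₁ = 7.58 × (1 + 0.0627) = 8.0553.
r = 8.0553 / 178.45 + 0.0627 = 0.04514 + 0.0627 = 0.10784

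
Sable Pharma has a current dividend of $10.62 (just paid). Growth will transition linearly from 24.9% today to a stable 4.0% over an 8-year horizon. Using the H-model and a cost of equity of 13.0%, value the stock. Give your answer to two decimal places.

H-model: P₀ = D₀[(1+g_L) + H(g_S−g_L)]/(r−g_L), with H = 8/2 = 4.
P₀ = 10.62 × [(1+0.04) + 4×(0.249−0.04)] / (0.13−0.04)
   = 10.62 × 1.8760 / 0.09 = 221.3680

$221.37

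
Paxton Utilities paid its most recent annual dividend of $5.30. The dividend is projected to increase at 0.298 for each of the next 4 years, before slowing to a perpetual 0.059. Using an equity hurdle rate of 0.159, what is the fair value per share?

$116.66

Two-stage DDM. Project D₁…D_4 at 0.298, terminal growth 0.059, discount at r = 0.159.
D_1 = 6.8794
D_2 = 8.9295
D_3 = 11.5904
D_4 = 15.0444
Terminal value at t=4: TV = D_5/(r−g) = 15.9320/(0.159−0.059) = 159.3201
P₀ = 6.8794/(1+0.159)^1 + 8.9295/(1+0.159)^2 + 11.5904/(1+0.159)^3 + 15.0444/(1+0.159)^4 + 159.3201/(1+0.159)^4 = 116.6606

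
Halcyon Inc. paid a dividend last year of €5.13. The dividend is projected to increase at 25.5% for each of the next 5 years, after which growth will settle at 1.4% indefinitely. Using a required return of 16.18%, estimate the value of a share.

Two-stage DDM. Project D₁…D_5 at 0.255, terminal growth 0.014, discount at r = 0.1618.
D_1 = 6.4381
D_2 = 8.0799
D_3 = 10.1402
D_4 = 12.7260
D_5 = 15.9711
Terminal value at t=5: TV = D_6/(r−g) = 16.1947/(0.1618−0.014) = 109.5720
P₀ = 6.4381/(1+0.1618)^1 + 8.0799/(1+0.1618)^2 + 10.1402/(1+0.1618)^3 + 12.7260/(1+0.1618)^4 + 15.9711/(1+0.1618)^5 + 109.5720/(1+0.1618)^5 = 84.2900

€84.29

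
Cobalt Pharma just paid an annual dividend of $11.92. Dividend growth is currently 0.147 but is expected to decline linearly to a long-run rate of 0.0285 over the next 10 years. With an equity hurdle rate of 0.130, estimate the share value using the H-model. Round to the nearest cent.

H-model: P₀ = D₀[(1+g_L) + H(g_S−g_L)]/(r−g_L), with H = 10/2 = 5.
P₀ = 11.92 × [(1+0.0285) + 5×(0.147−0.0285)] / (0.13−0.0285)
   = 11.92 × 1.6210 / 0.1015 = 190.3677

$190.37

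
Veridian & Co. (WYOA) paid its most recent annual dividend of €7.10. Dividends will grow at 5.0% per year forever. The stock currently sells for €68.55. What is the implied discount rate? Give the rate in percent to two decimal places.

Rearranging the constant-growth DDM: r = D₁/P₀ + g.
D₁ = 7.10 × (1 + 0.05) = 7.4550.
r = 7.4550 / 68.55 + 0.05 = 0.10875 + 0.05 = 0.15875

15.88%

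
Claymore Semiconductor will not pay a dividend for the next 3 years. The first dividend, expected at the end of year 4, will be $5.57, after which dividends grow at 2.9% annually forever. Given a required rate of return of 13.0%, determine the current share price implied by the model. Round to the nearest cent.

Deferred-dividend DDM. At t=3 the remaining stream is a growing perpetuity with first payment D_4 = 5.57.
V_3 = D_4/(r−g) = 5.57/(0.13−0.029) = 55.1485
P₀ = V_3/(1+r)^3 = 55.1485/(1+0.13)^3 = 38.2207

$38.22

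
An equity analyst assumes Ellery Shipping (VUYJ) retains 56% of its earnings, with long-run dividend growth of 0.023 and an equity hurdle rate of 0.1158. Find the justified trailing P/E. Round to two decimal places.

Payout ratio b = 1 − 0.56 = 0.44.
Justified trailing P/E = b(1+g)/(r−g) = 0.44×(1+0.023)/(0.1158−0.023) = 4.8504

4.85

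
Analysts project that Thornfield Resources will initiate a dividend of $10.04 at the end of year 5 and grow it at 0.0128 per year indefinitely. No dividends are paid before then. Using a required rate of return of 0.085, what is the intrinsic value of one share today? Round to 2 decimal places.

$100.34

Deferred-dividend DDM. At t=4 the remaining stream is a growing perpetuity with first payment D_5 = 10.04.
V_4 = D_5/(r−g) = 10.04/(0.085−0.0128) = 139.0582
P₀ = V_4/(1+r)^4 = 139.0582/(1+0.085)^4 = 100.3408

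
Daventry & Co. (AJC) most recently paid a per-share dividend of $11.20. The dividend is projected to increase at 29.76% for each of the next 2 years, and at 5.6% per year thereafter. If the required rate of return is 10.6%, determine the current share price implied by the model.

Two-stage DDM. Project D₁…D_2 at 0.2976, terminal growth 0.056, discount at r = 0.106.
D_1 = 14.5331
D_2 = 18.8582
Terminal value at t=2: TV = D_3/(r−g) = 19.9142/(0.106−0.056) = 398.2847
P₀ = 14.5331/(1+0.106)^1 + 18.8582/(1+0.106)^2 + 398.2847/(1+0.106)^2 = 354.1561

$354.16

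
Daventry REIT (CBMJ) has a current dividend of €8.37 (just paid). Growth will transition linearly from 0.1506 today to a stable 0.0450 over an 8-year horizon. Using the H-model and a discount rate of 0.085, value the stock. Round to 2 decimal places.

H-model: P₀ = D₀[(1+g_L) + H(g_S−g_L)]/(r−g_L), with H = 8/2 = 4.
P₀ = 8.37 × [(1+0.045) + 4×(0.1506−0.045)] / (0.085−0.045)
   = 8.37 × 1.4674 / 0.04 = 307.0534

€307.05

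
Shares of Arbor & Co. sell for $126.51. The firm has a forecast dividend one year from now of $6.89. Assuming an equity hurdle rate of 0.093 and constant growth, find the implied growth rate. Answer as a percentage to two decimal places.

From P₀ = D₁/(r − g), the implied growth is g = r − D₁/P₀.
g = 0.093 − 6.89/126.51 = 0.093 − 0.05446 = 0.03854

3.85%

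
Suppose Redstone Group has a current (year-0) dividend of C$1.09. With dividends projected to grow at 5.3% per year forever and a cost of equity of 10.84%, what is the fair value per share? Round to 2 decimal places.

Gordon growth model: P₀ = D₁/(r − g). D₁ = 1.09 × (1 + 0.053) = 1.1478.
P₀ = 1.1478 / (0.1084 − 0.053) = 1.1478 / 0.0554 = 20.7179

C$20.72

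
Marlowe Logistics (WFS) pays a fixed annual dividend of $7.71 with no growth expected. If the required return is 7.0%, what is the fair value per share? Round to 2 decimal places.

$110.14

Zero-growth DDM (perpetuity): P₀ = D/r = 7.71 / 0.07 = 110.1429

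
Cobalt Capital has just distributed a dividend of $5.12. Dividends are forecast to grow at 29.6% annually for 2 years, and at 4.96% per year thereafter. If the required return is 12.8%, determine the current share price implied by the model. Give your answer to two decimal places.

Two-stage DDM. Project D₁…D_2 at 0.296, terminal growth 0.0496, discount at r = 0.128.
D_1 = 6.6355
D_2 = 8.5996
Terminal value at t=2: TV = D_3/(r−g) = 9.0262/(0.128−0.0496) = 115.1298
P₀ = 6.6355/(1+0.128)^1 + 8.5996/(1+0.128)^2 + 115.1298/(1+0.128)^2 = 103.1248

$103.12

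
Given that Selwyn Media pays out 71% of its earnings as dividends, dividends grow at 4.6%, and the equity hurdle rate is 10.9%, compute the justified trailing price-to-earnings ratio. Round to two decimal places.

11.79

Justified trailing P/E = b(1+g)/(r−g) = 0.71×(1+0.046)/(0.109−0.046) = 11.7883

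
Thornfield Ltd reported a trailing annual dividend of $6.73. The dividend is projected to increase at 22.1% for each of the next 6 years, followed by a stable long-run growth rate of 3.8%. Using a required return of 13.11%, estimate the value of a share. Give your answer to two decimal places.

Two-stage DDM. Project D₁…D_6 at 0.221, terminal growth 0.038, discount at r = 0.1311.
D_1 = 8.2173
D_2 = 10.0334
D_3 = 12.2507
D_4 = 14.9581
D_5 = 18.2639
D_6 = 22.3002
Terminal value at t=6: TV = D_7/(r−g) = 23.1476/(0.1311−0.038) = 248.6318
P₀ = 8.2173/(1+0.1311)^1 + 10.0334/(1+0.1311)^2 + 12.2507/(1+0.1311)^3 + 14.9581/(1+0.1311)^4 + 18.2639/(1+0.1311)^5 + 22.3002/(1+0.1311)^6 + 248.6318/(1+0.1311)^6 = 171.9523

$171.95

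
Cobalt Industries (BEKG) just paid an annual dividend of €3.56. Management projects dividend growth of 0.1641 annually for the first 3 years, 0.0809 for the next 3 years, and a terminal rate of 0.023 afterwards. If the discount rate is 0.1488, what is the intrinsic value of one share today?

Three-stage DDM. Project D₁…D_6; terminal Gordon value at t=6 with g = 0.023; discount at r = 0.1488.
D_1 = 4.1442
D_2 = 4.8243
D_3 = 5.6159
D_4 = 6.0702
D_5 = 6.5613
D_6 = 7.0921
TV_6 = 7.2553/(0.1488−0.023) = 57.6730
P₀ = Σ Dₜ/(1+r)ᵗ + TV_6/(1+r)^6 = 45.9071

€45.91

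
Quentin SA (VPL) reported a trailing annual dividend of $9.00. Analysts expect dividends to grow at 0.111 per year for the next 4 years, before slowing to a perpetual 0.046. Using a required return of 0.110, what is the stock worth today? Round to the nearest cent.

Two-stage DDM. Project D₁…D_4 at 0.111, terminal growth 0.046, discount at r = 0.11.
D_1 = 9.9990
D_2 = 11.1089
D_3 = 12.3420
D_4 = 13.7119
Terminal value at t=4: TV = D_5/(r−g) = 14.3427/(0.11−0.046) = 224.1044
P₀ = 9.9990/(1+0.11)^1 + 11.1089/(1+0.11)^2 + 12.3420/(1+0.11)^3 + 13.7119/(1+0.11)^4 + 224.1044/(1+0.11)^4 = 183.7057

$183.71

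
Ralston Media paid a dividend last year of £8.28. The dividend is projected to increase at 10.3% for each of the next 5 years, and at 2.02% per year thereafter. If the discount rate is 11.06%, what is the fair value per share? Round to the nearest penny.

£130.85

Two-stage DDM. Project D₁…D_5 at 0.103, terminal growth 0.0202, discount at r = 0.1106.
D_1 = 9.1328
D_2 = 10.0735
D_3 = 11.1111
D_4 = 12.2555
D_5 = 13.5179
Terminal value at t=5: TV = D_6/(r−g) = 13.7909/(0.1106−0.0202) = 152.5544
P₀ = 9.1328/(1+0.1106)^1 + 10.0735/(1+0.1106)^2 + 11.1111/(1+0.1106)^3 + 12.2555/(1+0.1106)^4 + 13.5179/(1+0.1106)^5 + 152.5544/(1+0.1106)^5 = 130.8471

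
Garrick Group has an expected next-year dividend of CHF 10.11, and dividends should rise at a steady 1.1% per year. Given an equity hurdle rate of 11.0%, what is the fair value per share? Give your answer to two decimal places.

CHF 102.12

Gordon growth model: P₀ = D₁/(r − g), with D₁ = 10.11 given directly.
P₀ = 10.1100 / (0.11 − 0.011) = 10.1100 / 0.099 = 102.1212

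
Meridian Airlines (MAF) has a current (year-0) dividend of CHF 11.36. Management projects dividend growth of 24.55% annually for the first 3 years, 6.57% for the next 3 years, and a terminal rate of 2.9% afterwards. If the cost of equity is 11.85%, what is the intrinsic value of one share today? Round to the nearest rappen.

CHF 241.16

Three-stage DDM. Project D₁…D_6; terminal Gordon value at t=6 with g = 0.029; discount at r = 0.1185.
D_1 = 14.1489
D_2 = 17.6224
D_3 = 21.9487
D_4 = 23.3908
D_5 = 24.9275
D_6 = 26.5653
TV_6 = 27.3357/(0.1185−0.029) = 305.4265
P₀ = Σ Dₜ/(1+r)ᵗ + TV_6/(1+r)^6 = 241.1618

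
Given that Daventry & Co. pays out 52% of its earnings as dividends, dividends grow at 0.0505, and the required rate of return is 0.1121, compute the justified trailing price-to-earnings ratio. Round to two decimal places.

8.87

Justified trailing P/E = b(1+g)/(r−g) = 0.52×(1+0.0505)/(0.1121−0.0505) = 8.8679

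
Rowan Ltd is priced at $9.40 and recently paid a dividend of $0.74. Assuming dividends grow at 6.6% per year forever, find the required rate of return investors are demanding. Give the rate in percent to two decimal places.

Rearranging the constant-growth DDM: r = D₁/P₀ + g.
D₁ = 0.74 × (1 + 0.066) = 0.7888.
r = 0.7888 / 9.40 + 0.066 = 0.08392 + 0.066 = 0.14992

14.99%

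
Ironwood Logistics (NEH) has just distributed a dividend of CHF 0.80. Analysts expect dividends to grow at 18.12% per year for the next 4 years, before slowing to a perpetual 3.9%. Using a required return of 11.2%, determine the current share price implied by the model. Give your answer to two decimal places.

Two-stage DDM. Project D₁…D_4 at 0.1812, terminal growth 0.039, discount at r = 0.112.
D_1 = 0.9450
D_2 = 1.1162
D_3 = 1.3184
D_4 = 1.5573
Terminal value at t=4: TV = D_5/(r−g) = 1.6181/(0.112−0.039) = 22.1654
P₀ = 0.9450/(1+0.112)^1 + 1.1162/(1+0.112)^2 + 1.3184/(1+0.112)^3 + 1.5573/(1+0.112)^4 + 22.1654/(1+0.112)^4 = 18.2261

CHF 18.23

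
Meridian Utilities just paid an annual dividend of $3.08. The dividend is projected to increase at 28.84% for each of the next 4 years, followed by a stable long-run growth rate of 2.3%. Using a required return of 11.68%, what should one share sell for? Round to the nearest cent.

Two-stage DDM. Project D₁…D_4 at 0.2884, terminal growth 0.023, discount at r = 0.1168.
D_1 = 3.9683
D_2 = 5.1127
D_3 = 6.5872
D_4 = 8.4870
Terminal value at t=4: TV = D_5/(r−g) = 8.6822/(0.1168−0.023) = 92.5606
P₀ = 3.9683/(1+0.1168)^1 + 5.1127/(1+0.1168)^2 + 6.5872/(1+0.1168)^3 + 8.4870/(1+0.1168)^4 + 92.5606/(1+0.1168)^4 = 77.3383

$77.34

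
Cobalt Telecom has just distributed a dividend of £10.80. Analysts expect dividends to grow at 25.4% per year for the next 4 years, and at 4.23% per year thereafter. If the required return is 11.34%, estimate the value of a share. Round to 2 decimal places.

Two-stage DDM. Project D₁…D_4 at 0.254, terminal growth 0.0423, discount at r = 0.1134.
D_1 = 13.5432
D_2 = 16.9832
D_3 = 21.2969
D_4 = 26.7063
Terminal value at t=4: TV = D_5/(r−g) = 27.8360/(0.1134−0.0423) = 391.5048
P₀ = 13.5432/(1+0.1134)^1 + 16.9832/(1+0.1134)^2 + 21.2969/(1+0.1134)^3 + 26.7063/(1+0.1134)^4 + 391.5048/(1+0.1134)^4 = 313.4325

£313.43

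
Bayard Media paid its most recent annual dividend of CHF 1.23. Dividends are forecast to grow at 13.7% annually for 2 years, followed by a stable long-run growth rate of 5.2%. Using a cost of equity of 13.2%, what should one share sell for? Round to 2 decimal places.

Two-stage DDM. Project D₁…D_2 at 0.137, terminal growth 0.052, discount at r = 0.132.
D_1 = 1.3985
D_2 = 1.5901
Terminal value at t=2: TV = D_3/(r−g) = 1.6728/(0.132−0.052) = 20.9099
P₀ = 1.3985/(1+0.132)^1 + 1.5901/(1+0.132)^2 + 20.9099/(1+0.132)^2 = 18.7940

CHF 18.79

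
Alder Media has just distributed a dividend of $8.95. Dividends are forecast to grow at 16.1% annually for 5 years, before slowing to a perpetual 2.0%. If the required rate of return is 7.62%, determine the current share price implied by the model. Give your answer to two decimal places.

$293.85

Two-stage DDM. Project D₁…D_5 at 0.161, terminal growth 0.02, discount at r = 0.0762.
D_1 = 10.3910
D_2 = 12.0639
D_3 = 14.0062
D_4 = 16.2612
D_5 = 18.8792
Terminal value at t=5: TV = D_6/(r−g) = 19.2568/(0.0762−0.02) = 342.6478
P₀ = 10.3910/(1+0.0762)^1 + 12.0639/(1+0.0762)^2 + 14.0062/(1+0.0762)^3 + 16.2612/(1+0.0762)^4 + 18.8792/(1+0.0762)^5 + 342.6478/(1+0.0762)^5 = 293.8541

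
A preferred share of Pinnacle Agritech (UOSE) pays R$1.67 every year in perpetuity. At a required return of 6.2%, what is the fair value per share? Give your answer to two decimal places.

R$26.94

Zero-growth DDM (perpetuity): P₀ = D/r = 1.67 / 0.062 = 26.9355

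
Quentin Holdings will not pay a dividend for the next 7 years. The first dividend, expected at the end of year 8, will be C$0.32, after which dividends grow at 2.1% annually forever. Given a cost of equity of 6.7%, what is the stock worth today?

Deferred-dividend DDM. At t=7 the remaining stream is a growing perpetuity with first payment D_8 = 0.32.
V_7 = D_8/(r−g) = 0.32/(0.067−0.021) = 6.9565
P₀ = V_7/(1+r)^7 = 6.9565/(1+0.067)^7 = 4.4182

C$4.42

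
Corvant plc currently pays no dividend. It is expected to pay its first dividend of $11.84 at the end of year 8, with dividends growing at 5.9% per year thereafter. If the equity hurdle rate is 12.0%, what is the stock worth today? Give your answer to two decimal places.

$87.80

Deferred-dividend DDM. At t=7 the remaining stream is a growing perpetuity with first payment D_8 = 11.84.
V_7 = D_8/(r−g) = 11.84/(0.12−0.059) = 194.0984
P₀ = V_7/(1+r)^7 = 194.0984/(1+0.12)^7 = 87.8002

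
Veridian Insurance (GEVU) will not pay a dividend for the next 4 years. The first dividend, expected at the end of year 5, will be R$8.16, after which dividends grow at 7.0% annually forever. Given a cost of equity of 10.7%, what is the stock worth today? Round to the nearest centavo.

Deferred-dividend DDM. At t=4 the remaining stream is a growing perpetuity with first payment D_5 = 8.16.
V_4 = D_5/(r−g) = 8.16/(0.107−0.07) = 220.5405
P₀ = V_4/(1+r)^4 = 220.5405/(1+0.107)^4 = 146.8581

R$146.86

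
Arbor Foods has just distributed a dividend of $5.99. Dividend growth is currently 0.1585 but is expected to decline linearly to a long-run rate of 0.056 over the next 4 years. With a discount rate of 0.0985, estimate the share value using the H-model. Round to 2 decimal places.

$177.73

H-model: P₀ = D₀[(1+g_L) + H(g_S−g_L)]/(r−g_L), with H = 4/2 = 2.
P₀ = 5.99 × [(1+0.056) + 2×(0.1585−0.056)] / (0.0985−0.056)
   = 5.99 × 1.2610 / 0.0425 = 177.7268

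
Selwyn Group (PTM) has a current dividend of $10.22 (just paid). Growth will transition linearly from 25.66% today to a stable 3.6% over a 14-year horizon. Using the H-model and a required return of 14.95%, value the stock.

$232.33

H-model: P₀ = D₀[(1+g_L) + H(g_S−g_L)]/(r−g_L), with H = 14/2 = 7.
P₀ = 10.22 × [(1+0.036) + 7×(0.2566−0.036)] / (0.1495−0.036)
   = 10.22 × 2.5802 / 0.1135 = 232.3317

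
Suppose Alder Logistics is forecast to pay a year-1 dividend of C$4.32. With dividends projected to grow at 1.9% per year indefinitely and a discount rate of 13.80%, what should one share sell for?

Gordon growth model: P₀ = D₁/(r − g), with D₁ = 4.32 given directly.
P₀ = 4.3200 / (0.138 − 0.019) = 4.3200 / 0.119 = 36.3025

C$36.30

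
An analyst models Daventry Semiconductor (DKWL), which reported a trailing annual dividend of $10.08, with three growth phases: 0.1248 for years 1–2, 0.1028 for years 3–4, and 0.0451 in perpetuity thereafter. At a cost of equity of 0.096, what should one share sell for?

Three-stage DDM. Project D₁…D_4; terminal Gordon value at t=4 with g = 0.0451; discount at r = 0.096.
D_1 = 11.3380
D_2 = 12.7530
D_3 = 14.0640
D_4 = 15.5097
TV_4 = 16.2092/(0.096−0.0451) = 318.4525
P₀ = Σ Dₜ/(1+r)ᵗ + TV_4/(1+r)^4 = 263.0931

$263.09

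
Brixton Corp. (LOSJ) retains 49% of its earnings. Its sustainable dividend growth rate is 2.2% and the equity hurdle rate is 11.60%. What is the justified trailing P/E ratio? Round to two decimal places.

5.54

Payout ratio b = 1 − 0.49 = 0.51.
Justified trailing P/E = b(1+g)/(r−g) = 0.51×(1+0.022)/(0.116−0.022) = 5.5449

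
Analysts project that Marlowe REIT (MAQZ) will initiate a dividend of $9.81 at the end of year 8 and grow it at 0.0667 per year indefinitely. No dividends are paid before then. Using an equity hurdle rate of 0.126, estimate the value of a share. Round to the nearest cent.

Deferred-dividend DDM. At t=7 the remaining stream is a growing perpetuity with first payment D_8 = 9.81.
V_7 = D_8/(r−g) = 9.81/(0.126−0.0667) = 165.4300
P₀ = V_7/(1+r)^7 = 165.4300/(1+0.126)^7 = 72.0851

$72.09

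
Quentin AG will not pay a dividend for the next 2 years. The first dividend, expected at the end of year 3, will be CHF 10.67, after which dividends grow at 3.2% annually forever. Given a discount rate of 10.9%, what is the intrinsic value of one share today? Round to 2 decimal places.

Deferred-dividend DDM. At t=2 the remaining stream is a growing perpetuity with first payment D_3 = 10.67.
V_2 = D_3/(r−g) = 10.67/(0.109−0.032) = 138.5714
P₀ = V_2/(1+r)^2 = 138.5714/(1+0.109)^2 = 112.6706

CHF 112.67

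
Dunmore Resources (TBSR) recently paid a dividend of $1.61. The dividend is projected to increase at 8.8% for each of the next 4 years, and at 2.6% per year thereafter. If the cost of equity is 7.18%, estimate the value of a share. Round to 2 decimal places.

Two-stage DDM. Project D₁…D_4 at 0.088, terminal growth 0.026, discount at r = 0.0718.
D_1 = 1.7517
D_2 = 1.9058
D_3 = 2.0735
D_4 = 2.2560
Terminal value at t=4: TV = D_5/(r−g) = 2.3147/(0.0718−0.026) = 50.5386
P₀ = 1.7517/(1+0.0718)^1 + 1.9058/(1+0.0718)^2 + 2.0735/(1+0.0718)^3 + 2.2560/(1+0.0718)^4 + 50.5386/(1+0.0718)^4 = 44.9844

$44.98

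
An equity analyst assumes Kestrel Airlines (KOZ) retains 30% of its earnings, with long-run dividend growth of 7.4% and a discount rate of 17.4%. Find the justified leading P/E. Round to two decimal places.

Payout ratio b = 1 − 0.30 = 0.70.
Justified leading P/E = b/(r−g) = 0.70/(0.174−0.074) = 7.0000

7.00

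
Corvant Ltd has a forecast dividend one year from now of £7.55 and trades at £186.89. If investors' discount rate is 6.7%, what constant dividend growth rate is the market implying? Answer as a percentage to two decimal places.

From P₀ = D₁/(r − g), the implied growth is g = r − D₁/P₀.
g = 0.067 − 7.55/186.89 = 0.067 − 0.04040 = 0.02660

2.66%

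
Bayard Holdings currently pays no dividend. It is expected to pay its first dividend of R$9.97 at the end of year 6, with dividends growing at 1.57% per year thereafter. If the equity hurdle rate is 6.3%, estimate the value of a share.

R$155.30

Deferred-dividend DDM. At t=5 the remaining stream is a growing perpetuity with first payment D_6 = 9.97.
V_5 = D_6/(r−g) = 9.97/(0.063−0.0157) = 210.7822
P₀ = V_5/(1+r)^5 = 210.7822/(1+0.063)^5 = 155.2987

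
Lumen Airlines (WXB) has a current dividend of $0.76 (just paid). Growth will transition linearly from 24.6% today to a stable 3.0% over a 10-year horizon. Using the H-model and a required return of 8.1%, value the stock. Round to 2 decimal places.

H-model: P₀ = D₀[(1+g_L) + H(g_S−g_L)]/(r−g_L), with H = 10/2 = 5.
P₀ = 0.76 × [(1+0.03) + 5×(0.246−0.03)] / (0.081−0.03)
   = 0.76 × 2.1100 / 0.051 = 31.4431

$31.44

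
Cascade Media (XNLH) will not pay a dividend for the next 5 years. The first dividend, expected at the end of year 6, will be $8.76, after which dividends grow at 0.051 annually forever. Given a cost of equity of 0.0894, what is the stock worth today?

Deferred-dividend DDM. At t=5 the remaining stream is a growing perpetuity with first payment D_6 = 8.76.
V_5 = D_6/(r−g) = 8.76/(0.0894−0.051) = 228.1250
P₀ = V_5/(1+r)^5 = 228.1250/(1+0.0894)^5 = 148.6743

$148.67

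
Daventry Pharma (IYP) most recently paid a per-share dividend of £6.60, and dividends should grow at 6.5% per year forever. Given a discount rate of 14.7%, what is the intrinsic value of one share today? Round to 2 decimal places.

£85.72

Gordon growth model: P₀ = D₁/(r − g). D₁ = 6.60 × (1 + 0.065) = 7.0290.
P₀ = 7.0290 / (0.147 − 0.065) = 7.0290 / 0.082 = 85.7195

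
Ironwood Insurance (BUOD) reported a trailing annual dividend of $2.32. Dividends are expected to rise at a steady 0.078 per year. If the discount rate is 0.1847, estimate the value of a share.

$23.44

Gordon growth model: P₀ = D₁/(r − g). D₁ = 2.32 × (1 + 0.078) = 2.5010.
P₀ = 2.5010 / (0.1847 − 0.078) = 2.5010 / 0.1067 = 23.4392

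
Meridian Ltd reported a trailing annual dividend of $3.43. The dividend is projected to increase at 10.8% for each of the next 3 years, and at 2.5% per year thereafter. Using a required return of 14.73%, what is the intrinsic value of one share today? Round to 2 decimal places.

$35.49

Two-stage DDM. Project D₁…D_3 at 0.108, terminal growth 0.025, discount at r = 0.1473.
D_1 = 3.8004
D_2 = 4.2109
D_3 = 4.6657
Terminal value at t=3: TV = D_4/(r−g) = 4.7823/(0.1473−0.025) = 39.1031
P₀ = 3.8004/(1+0.1473)^1 + 4.2109/(1+0.1473)^2 + 4.6657/(1+0.1473)^3 + 39.1031/(1+0.1473)^3 = 35.4939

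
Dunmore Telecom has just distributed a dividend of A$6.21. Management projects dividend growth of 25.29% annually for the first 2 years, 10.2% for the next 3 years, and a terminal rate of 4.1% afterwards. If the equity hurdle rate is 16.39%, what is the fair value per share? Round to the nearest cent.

Three-stage DDM. Project D₁…D_5; terminal Gordon value at t=5 with g = 0.041; discount at r = 0.1639.
D_1 = 7.7805
D_2 = 9.7482
D_3 = 10.7425
D_4 = 11.8383
D_5 = 13.0458
TV_5 = 13.5806/(0.1639−0.041) = 110.5015
P₀ = Σ Dₜ/(1+r)ᵗ + TV_5/(1+r)^5 = 84.9887

A$84.99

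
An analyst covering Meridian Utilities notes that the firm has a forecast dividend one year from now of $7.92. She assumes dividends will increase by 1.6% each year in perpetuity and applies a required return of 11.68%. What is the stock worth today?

Gordon growth model: P₀ = D₁/(r − g), with D₁ = 7.92 given directly.
P₀ = 7.9200 / (0.1168 − 0.016) = 7.9200 / 0.1008 = 78.5714

$78.57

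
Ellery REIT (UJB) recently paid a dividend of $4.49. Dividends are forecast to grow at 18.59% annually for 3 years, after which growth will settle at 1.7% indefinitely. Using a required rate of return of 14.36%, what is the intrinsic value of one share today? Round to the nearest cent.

Two-stage DDM. Project D₁…D_3 at 0.1859, terminal growth 0.017, discount at r = 0.1436.
D_1 = 5.3247
D_2 = 6.3146
D_3 = 7.4884
Terminal value at t=3: TV = D_4/(r−g) = 7.6157/(0.1436−0.017) = 60.1558
P₀ = 5.3247/(1+0.1436)^1 + 6.3146/(1+0.1436)^2 + 7.4884/(1+0.1436)^3 + 60.1558/(1+0.1436)^3 = 54.7125

$54.71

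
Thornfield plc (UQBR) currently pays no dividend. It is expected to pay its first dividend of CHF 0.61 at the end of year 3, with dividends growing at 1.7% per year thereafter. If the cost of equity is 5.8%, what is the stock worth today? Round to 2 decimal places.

Deferred-dividend DDM. At t=2 the remaining stream is a growing perpetuity with first payment D_3 = 0.61.
V_2 = D_3/(r−g) = 0.61/(0.058−0.017) = 14.8780
P₀ = V_2/(1+r)^2 = 14.8780/(1+0.058)^2 = 13.2915

CHF 13.29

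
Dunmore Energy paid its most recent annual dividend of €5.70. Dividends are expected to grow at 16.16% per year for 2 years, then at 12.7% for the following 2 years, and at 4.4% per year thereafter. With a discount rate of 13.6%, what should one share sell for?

€90.13

Three-stage DDM. Project D₁…D_4; terminal Gordon value at t=4 with g = 0.044; discount at r = 0.136.
D_1 = 6.6211
D_2 = 7.6911
D_3 = 8.6679
D_4 = 9.7687
TV_4 = 10.1985/(0.136−0.044) = 110.8533
P₀ = Σ Dₜ/(1+r)ᵗ + TV_4/(1+r)^4 = 90.1299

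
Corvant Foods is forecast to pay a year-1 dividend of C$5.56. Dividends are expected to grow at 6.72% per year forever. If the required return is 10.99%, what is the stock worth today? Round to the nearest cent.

C$130.21

Gordon growth model: P₀ = D₁/(r − g), with D₁ = 5.56 given directly.
P₀ = 5.5600 / (0.1099 − 0.0672) = 5.5600 / 0.0427 = 130.2108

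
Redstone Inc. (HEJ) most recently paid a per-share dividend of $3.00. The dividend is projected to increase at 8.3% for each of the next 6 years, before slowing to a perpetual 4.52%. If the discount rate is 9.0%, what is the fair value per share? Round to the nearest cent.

$84.94

Two-stage DDM. Project D₁…D_6 at 0.083, terminal growth 0.0452, discount at r = 0.09.
D_1 = 3.2490
D_2 = 3.5187
D_3 = 3.8107
D_4 = 4.1270
D_5 = 4.4695
D_6 = 4.8405
Terminal value at t=6: TV = D_7/(r−g) = 5.0593/(0.09−0.0452) = 112.9311
P₀ = 3.2490/(1+0.09)^1 + 3.5187/(1+0.09)^2 + 3.8107/(1+0.09)^3 + 4.1270/(1+0.09)^4 + 4.4695/(1+0.09)^5 + 4.8405/(1+0.09)^6 + 112.9311/(1+0.09)^6 = 84.9368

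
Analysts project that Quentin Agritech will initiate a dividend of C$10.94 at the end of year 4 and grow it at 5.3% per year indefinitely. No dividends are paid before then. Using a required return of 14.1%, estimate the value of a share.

Deferred-dividend DDM. At t=3 the remaining stream is a growing perpetuity with first payment D_4 = 10.94.
V_3 = D_4/(r−g) = 10.94/(0.141−0.053) = 124.3182
P₀ = V_3/(1+r)^3 = 124.3182/(1+0.141)^3 = 83.6908

C$83.69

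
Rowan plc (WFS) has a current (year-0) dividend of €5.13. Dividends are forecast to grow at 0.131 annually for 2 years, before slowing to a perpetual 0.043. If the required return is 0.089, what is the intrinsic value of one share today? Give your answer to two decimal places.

Two-stage DDM. Project D₁…D_2 at 0.131, terminal growth 0.043, discount at r = 0.089.
D_1 = 5.8020
D_2 = 6.5621
Terminal value at t=2: TV = D_3/(r−g) = 6.8443/(0.089−0.043) = 148.7884
P₀ = 5.8020/(1+0.089)^1 + 6.5621/(1+0.089)^2 + 148.7884/(1+0.089)^2 = 136.3235

€136.32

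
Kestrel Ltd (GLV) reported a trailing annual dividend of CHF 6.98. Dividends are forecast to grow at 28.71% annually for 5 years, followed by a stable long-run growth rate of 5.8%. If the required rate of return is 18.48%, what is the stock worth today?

Two-stage DDM. Project D₁…D_5 at 0.2871, terminal growth 0.058, discount at r = 0.1848.
D_1 = 8.9840
D_2 = 11.5633
D_3 = 14.8831
D_4 = 19.1560
D_5 = 24.6557
Terminal value at t=5: TV = D_6/(r−g) = 26.0857/(0.1848−0.058) = 205.7232
P₀ = 8.9840/(1+0.1848)^1 + 11.5633/(1+0.1848)^2 + 14.8831/(1+0.1848)^3 + 19.1560/(1+0.1848)^4 + 24.6557/(1+0.1848)^5 + 205.7232/(1+0.1848)^5 = 133.1674

CHF 133.17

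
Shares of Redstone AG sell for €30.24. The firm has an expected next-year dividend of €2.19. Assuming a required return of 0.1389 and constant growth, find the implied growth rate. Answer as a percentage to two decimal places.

From P₀ = D₁/(r − g), the implied growth is g = r − D₁/P₀.
g = 0.1389 − 2.19/30.24 = 0.1389 − 0.07242 = 0.06648

6.65%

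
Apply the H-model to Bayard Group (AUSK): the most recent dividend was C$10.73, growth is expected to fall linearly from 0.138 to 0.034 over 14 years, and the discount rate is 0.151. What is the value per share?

C$161.59

H-model: P₀ = D₀[(1+g_L) + H(g_S−g_L)]/(r−g_L), with H = 14/2 = 7.
P₀ = 10.73 × [(1+0.034) + 7×(0.138−0.034)] / (0.151−0.034)
   = 10.73 × 1.7620 / 0.117 = 161.5920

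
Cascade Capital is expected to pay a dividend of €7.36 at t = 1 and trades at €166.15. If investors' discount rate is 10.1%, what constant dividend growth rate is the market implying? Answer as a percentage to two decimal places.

From P₀ = D₁/(r − g), the implied growth is g = r − D₁/P₀.
g = 0.101 − 7.36/166.15 = 0.101 − 0.04430 = 0.05670

5.67%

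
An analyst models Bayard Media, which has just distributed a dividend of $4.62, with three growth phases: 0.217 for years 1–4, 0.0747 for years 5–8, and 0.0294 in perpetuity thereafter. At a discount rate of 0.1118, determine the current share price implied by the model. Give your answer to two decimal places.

$120.02

Three-stage DDM. Project D₁…D_8; terminal Gordon value at t=8 with g = 0.0294; discount at r = 0.1118.
D_1 = 5.6225
D_2 = 6.8426
D_3 = 8.3275
D_4 = 10.1345
D_5 = 10.8916
D_6 = 11.7052
D_7 = 12.5796
D_8 = 13.5193
TV_8 = 13.9167/(0.1118−0.0294) = 168.8925
P₀ = Σ Dₜ/(1+r)ᵗ + TV_8/(1+r)^8 = 120.0187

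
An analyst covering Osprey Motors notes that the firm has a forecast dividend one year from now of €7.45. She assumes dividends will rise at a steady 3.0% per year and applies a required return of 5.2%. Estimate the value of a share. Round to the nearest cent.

€338.64

Gordon growth model: P₀ = D₁/(r − g), with D₁ = 7.45 given directly.
P₀ = 7.4500 / (0.052 − 0.03) = 7.4500 / 0.022 = 338.6364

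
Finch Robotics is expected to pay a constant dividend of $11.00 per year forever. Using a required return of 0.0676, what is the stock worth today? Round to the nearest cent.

$162.72

Zero-growth DDM (perpetuity): P₀ = D/r = 11.00 / 0.0676 = 162.7219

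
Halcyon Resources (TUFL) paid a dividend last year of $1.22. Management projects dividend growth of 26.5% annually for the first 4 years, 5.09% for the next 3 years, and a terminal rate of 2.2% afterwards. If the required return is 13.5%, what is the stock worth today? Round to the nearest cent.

$24.81

Three-stage DDM. Project D₁…D_7; terminal Gordon value at t=7 with g = 0.022; discount at r = 0.135.
D_1 = 1.5433
D_2 = 1.9523
D_3 = 2.4696
D_4 = 3.1241
D_5 = 3.2831
D_6 = 3.4502
D_7 = 3.6258
TV_7 = 3.7056/(0.135−0.022) = 32.7928
P₀ = Σ Dₜ/(1+r)ᵗ + TV_7/(1+r)^7 = 24.8127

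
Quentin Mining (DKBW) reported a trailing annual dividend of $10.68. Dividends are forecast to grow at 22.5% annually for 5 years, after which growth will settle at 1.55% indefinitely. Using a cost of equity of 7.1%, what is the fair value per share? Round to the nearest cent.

$463.91

Two-stage DDM. Project D₁…D_5 at 0.225, terminal growth 0.0155, discount at r = 0.071.
D_1 = 13.0830
D_2 = 16.0267
D_3 = 19.6327
D_4 = 24.0500
D_5 = 29.4613
Terminal value at t=5: TV = D_6/(r−g) = 29.9179/(0.071−0.0155) = 539.0619
P₀ = 13.0830/(1+0.071)^1 + 16.0267/(1+0.071)^2 + 19.6327/(1+0.071)^3 + 24.0500/(1+0.071)^4 + 29.4613/(1+0.071)^5 + 539.0619/(1+0.071)^5 = 463.9087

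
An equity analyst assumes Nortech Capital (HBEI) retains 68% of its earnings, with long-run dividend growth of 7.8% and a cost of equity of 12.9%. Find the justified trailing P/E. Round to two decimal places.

6.76

Payout ratio b = 1 − 0.68 = 0.32.
Justified trailing P/E = b(1+g)/(r−g) = 0.32×(1+0.078)/(0.129−0.078) = 6.7639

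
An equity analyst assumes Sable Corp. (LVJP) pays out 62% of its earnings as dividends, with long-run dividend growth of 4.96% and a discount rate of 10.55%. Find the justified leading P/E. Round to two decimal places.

11.09

Justified leading P/E = b/(r−g) = 0.62/(0.1055−0.0496) = 11.0912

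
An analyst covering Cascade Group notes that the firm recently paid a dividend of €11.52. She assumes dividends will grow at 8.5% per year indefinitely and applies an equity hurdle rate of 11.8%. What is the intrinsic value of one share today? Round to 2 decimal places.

€378.76

Gordon growth model: P₀ = D₁/(r − g). D₁ = 11.52 × (1 + 0.085) = 12.4992.
P₀ = 12.4992 / (0.118 − 0.085) = 12.4992 / 0.033 = 378.7636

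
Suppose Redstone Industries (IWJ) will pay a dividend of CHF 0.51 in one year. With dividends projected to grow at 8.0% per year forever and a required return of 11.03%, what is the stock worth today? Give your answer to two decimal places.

CHF 16.83

Gordon growth model: P₀ = D₁/(r − g), with D₁ = 0.51 given directly.
P₀ = 0.5100 / (0.1103 − 0.08) = 0.5100 / 0.0303 = 16.8317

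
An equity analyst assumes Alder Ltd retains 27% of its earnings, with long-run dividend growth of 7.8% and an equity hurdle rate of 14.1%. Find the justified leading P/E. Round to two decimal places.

11.59

Payout ratio b = 1 − 0.27 = 0.73.
Justified leading P/E = b/(r−g) = 0.73/(0.141−0.078) = 11.5873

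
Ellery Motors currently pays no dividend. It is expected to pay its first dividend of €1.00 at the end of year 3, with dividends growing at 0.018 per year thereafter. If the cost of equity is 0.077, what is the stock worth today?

Deferred-dividend DDM. At t=2 the remaining stream is a growing perpetuity with first payment D_3 = 1.00.
V_2 = D_3/(r−g) = 1.00/(0.077−0.018) = 16.9492
P₀ = V_2/(1+r)^2 = 16.9492/(1+0.077)^2 = 14.6122

€14.61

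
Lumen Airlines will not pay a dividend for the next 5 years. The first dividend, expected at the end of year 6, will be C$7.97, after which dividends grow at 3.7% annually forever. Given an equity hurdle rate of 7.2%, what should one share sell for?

C$160.85

Deferred-dividend DDM. At t=5 the remaining stream is a growing perpetuity with first payment D_6 = 7.97.
V_5 = D_6/(r−g) = 7.97/(0.072−0.037) = 227.7143
P₀ = V_5/(1+r)^5 = 227.7143/(1+0.072)^5 = 160.8483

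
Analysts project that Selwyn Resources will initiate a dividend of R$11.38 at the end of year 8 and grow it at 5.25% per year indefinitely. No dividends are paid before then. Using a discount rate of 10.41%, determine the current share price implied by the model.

Deferred-dividend DDM. At t=7 the remaining stream is a growing perpetuity with first payment D_8 = 11.38.
V_7 = D_8/(r−g) = 11.38/(0.1041−0.0525) = 220.5426
P₀ = V_7/(1+r)^7 = 220.5426/(1+0.1041)^7 = 110.2640

R$110.26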